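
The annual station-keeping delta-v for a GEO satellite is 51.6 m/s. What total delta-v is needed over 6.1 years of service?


dV = rate * years = 51.6 * 6.1
dV = 314.7600 m/s

314.7600 m/s


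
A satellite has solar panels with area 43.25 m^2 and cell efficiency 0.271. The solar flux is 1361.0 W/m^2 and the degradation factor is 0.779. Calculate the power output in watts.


P = area * eta * S * degradation
P = 43.25 * 0.271 * 1361.0 * 0.779
P = 12426.5618 W

12426.5618 W


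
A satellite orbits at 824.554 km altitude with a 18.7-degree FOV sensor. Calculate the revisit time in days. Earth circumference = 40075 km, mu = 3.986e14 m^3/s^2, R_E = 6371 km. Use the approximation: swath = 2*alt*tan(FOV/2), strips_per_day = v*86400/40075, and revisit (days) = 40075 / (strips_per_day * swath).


swath = 2*824.554*tan(0.1631883) = 271.5297 km
v = sqrt(mu/r) = 7442.8031 m/s = 7.4428 km/s
strips/day = v*86400/40075 = 7.4428*86400/40075 = 16.0464
coverage/day = strips * swath = 16.0464 * 271.5297 = 4357.0656 km
revisit = 40075 / 4357.0656 = 9.1977 days

9.1977 days


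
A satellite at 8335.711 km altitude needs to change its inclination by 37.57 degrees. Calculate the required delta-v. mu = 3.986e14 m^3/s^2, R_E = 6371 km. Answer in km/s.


r = 14706.7110 km = 1.4706711e+07 m
V = sqrt(mu/r) = 5206.0804 m/s
di = 37.57 deg = 0.6557202 rad
dV = 2*V*sin(di/2) = 2*5206.0804*sin(0.3278601)
dV = 3352.9016 m/s = 3.3529 km/s

3.3529 km/s


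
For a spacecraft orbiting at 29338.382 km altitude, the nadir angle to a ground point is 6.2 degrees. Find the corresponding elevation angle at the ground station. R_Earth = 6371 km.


r = R_E + alt = 35709.3820 km
Law of sines in the satellite / Earth-center / ground-point triangle:
  sin(nadir)/R_E = sin(90 + el)/r  =>  cos(el) = (r/R_E)*sin(nadir)
cos(el) = (35709.3820 / 6371.0000) * sin(6.2 deg) = 0.6053352
el = arccos(0.6053352) = 52.7470 deg
(Earth-central angle = 90 - nadir - el = 31.0530 deg)

52.7470 degrees


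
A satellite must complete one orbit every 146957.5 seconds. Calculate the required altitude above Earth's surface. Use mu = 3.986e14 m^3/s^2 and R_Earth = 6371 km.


T = 146957.5 s
r = (mu*T^2/(4*pi^2))^(1/3) = (3.986e14 * 146957.5^2 / (4*pi^2))^(1/3)
r = 6.0189447e+07 m = 60189.4474 km
alt = r - R_E = 60189.4474 - 6371 = 53818.4474 km

53818.4474 km


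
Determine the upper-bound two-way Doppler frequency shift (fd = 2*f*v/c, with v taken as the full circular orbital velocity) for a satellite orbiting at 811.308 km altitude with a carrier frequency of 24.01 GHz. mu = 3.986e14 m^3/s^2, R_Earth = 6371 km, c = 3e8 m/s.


r = 7.182308e+06 m
v = sqrt(mu/r) = 7449.6631 m/s (worst-case radial velocity)
f = 24.01 GHz = 2.401e+10 Hz
fd = 2*f*v/c = 2*2.401e+10*7449.6631/3.0e+08
fd = 1.1924427e+06 Hz

1.1924e+06 Hz


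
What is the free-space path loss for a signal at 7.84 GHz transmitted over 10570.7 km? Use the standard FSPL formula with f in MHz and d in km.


f = 7.84 GHz = 7840.0000 MHz
d = 10570.7 km
FSPL = 32.44 + 20*log10(7840.0000) + 20*log10(10570.7)
FSPL = 32.44 + 77.8863 + 80.4821
FSPL = 190.8084 dB

190.8084 dB


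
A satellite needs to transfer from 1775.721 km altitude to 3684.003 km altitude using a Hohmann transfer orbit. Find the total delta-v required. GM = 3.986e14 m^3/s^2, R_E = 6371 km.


r1 = 8146.7210 km = 8.146721e+06 m
r2 = 10055.0030 km = 1.0055003e+07 m
dv1 = sqrt(mu/r1)*(sqrt(2*r2/(r1+r2)) - 1) = 357.5341 m/s
dv2 = sqrt(mu/r2)*(1 - sqrt(2*r1/(r1+r2))) = 339.1845 m/s
total dv = |dv1| + |dv2| = 357.5341 + 339.1845 = 696.7186 m/s = 0.6967186 km/s

0.6967 km/s


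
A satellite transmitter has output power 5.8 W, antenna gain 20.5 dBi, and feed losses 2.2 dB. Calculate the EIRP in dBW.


Pt = 5.8 W = 7.6343 dBW
EIRP = Pt_dBW + Gt - losses = 7.6343 + 20.5 - 2.2 = 25.9343 dBW

25.9343 dBW


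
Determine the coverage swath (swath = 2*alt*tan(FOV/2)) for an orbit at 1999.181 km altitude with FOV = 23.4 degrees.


FOV = 23.4 deg = 0.408407 rad
swath = 2 * alt * tan(FOV/2) = 2 * 1999.181 * tan(0.2042035)
swath = 2 * 1999.181 * 0.20709
swath = 828.0210 km

828.0210 km


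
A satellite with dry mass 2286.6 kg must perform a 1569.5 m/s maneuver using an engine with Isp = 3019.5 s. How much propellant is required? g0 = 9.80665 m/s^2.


ve = Isp * g0 = 3019.5 * 9.80665 = 29611.179675 m/s
mass ratio = exp(dv/ve) = exp(1569.5/29611.179675) = 1.05443347
m_prop = m_dry * (mr - 1) = 2286.6 * (1.05443347 - 1)
m_prop = 124.4676 kg

124.4676 kg


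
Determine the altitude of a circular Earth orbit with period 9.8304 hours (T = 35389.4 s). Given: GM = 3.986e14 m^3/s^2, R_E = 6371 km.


T = 35389.4 s
r = (mu*T^2/(4*pi^2))^(1/3) = (3.986e14 * 35389.4^2 / (4*pi^2))^(1/3)
r = 2.3297428e+07 m = 23297.4284 km
alt = r - R_E = 23297.4284 - 6371 = 16926.4284 km

16926.4284 km


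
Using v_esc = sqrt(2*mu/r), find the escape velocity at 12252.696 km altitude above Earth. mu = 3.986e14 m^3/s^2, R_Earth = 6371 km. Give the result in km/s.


r = 6371.0 + 12252.696 = 18623.6960 km = 1.8623696e+07 m
v_esc = sqrt(2*mu/r) = sqrt(2*3.986e14 / 1.8623696e+07)
v_esc = 6542.6051 m/s = 6.5426 km/s

6.5426 km/s


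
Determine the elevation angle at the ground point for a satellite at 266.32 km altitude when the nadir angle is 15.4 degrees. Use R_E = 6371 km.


r = R_E + alt = 6637.3200 km
Law of sines in the satellite / Earth-center / ground-point triangle:
  sin(nadir)/R_E = sin(90 + el)/r  =>  cos(el) = (r/R_E)*sin(nadir)
cos(el) = (6637.3200 / 6371.0000) * sin(15.4 deg) = 0.2766569
el = arccos(0.2766569) = 73.9392 deg
(Earth-central angle = 90 - nadir - el = 0.6607773 deg)

73.9392 degrees


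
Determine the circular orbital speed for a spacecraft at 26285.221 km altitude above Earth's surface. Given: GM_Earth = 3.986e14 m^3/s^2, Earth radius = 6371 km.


r = R_E + alt = 6371.0 + 26285.221 = 32656.2210 km = 3.2656221e+07 m
v = sqrt(mu/r) = sqrt(3.986e14 / 3.2656221e+07) = 3493.7006 m/s = 3.4937 km/s

3.4937 km/s


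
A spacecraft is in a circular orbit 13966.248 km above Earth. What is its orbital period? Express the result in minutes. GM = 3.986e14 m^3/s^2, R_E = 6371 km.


r = 20337.2480 km = 2.0337248e+07 m
T = 2*pi*sqrt(r^3/mu) = 2*pi*sqrt(8.4115601e+21 / 3.986e14)
T = 28863.5336 s = 481.0589 min

481.0589 minutes


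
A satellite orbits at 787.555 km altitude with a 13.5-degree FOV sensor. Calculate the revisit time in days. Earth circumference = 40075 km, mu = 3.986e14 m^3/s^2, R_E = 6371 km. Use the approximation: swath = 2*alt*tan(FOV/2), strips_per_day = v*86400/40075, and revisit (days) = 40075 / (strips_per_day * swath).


swath = 2*787.555*tan(0.1178097) = 186.4266 km
v = sqrt(mu/r) = 7462.0124 m/s = 7.4620 km/s
strips/day = v*86400/40075 = 7.4620*86400/40075 = 16.0878
coverage/day = strips * swath = 16.0878 * 186.4266 = 2999.1898 km
revisit = 40075 / 2999.1898 = 13.3619 days

13.3619 days


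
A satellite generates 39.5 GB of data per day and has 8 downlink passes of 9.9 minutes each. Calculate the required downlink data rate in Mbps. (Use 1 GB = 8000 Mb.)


total contact time = 8 * 9.9 * 60 = 4752.0000 s
data = 39.5 GB = 316000.0000 Mb
rate = 316000.0000 / 4752.0000 = 66.4983 Mbps

66.4983 Mbps


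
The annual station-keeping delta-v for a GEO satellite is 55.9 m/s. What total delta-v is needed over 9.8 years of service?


dV = rate * years = 55.9 * 9.8
dV = 547.8200 m/s

547.8200 m/s


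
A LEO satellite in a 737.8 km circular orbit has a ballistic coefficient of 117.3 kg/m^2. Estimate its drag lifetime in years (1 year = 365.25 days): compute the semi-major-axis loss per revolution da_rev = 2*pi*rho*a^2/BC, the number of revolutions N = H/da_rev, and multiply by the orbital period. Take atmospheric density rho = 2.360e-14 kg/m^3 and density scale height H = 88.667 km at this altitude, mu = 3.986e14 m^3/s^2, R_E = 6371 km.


a = R_E + alt = 7108.8000 km = 7.1088e+06 m
da_rev = 2*pi*rho*a^2/BC = 2*pi*2.360e-14*(7.1088e+06)^2/117.3 = 0.0638831689 m per revolution
N = H/da_rev = 88667.0000 m / 0.0638831689 m = 1.3879556e+06 revolutions
P = 2*pi*sqrt(a^3/mu) = 5964.9343 s
lifetime = N*P = 1.3879556e+06 * 5964.9343 = 8.2790638e+09 s = 95822.4975 days
years = 95822.4975 / 365.25 = 262.3477 years

262.3477 years


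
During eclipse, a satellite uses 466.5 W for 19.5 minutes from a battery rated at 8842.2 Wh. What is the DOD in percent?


E_used = P * t / 60 = 466.5 * 19.5 / 60 = 151.6125 Wh
DOD = E_used / E_total * 100 = 151.6125 / 8842.2 * 100
DOD = 1.7146 %

1.7146 %


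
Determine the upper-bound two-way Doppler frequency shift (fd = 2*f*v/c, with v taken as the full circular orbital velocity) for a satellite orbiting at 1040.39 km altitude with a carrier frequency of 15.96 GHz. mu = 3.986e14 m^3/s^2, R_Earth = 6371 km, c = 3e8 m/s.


r = 7.41139e+06 m
v = sqrt(mu/r) = 7333.6269 m/s (worst-case radial velocity)
f = 15.96 GHz = 1.596e+10 Hz
fd = 2*f*v/c = 2*1.596e+10*7333.6269/3.0e+08
fd = 780297.9062 Hz

780297.9062 Hz


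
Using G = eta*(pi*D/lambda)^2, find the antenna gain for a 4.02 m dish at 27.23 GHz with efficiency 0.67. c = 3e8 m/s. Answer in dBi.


lambda = c/f = 3e8 / 2.723e+10 = 0.01101726 m
G = eta*(pi*D/lambda)^2 = 0.67*(pi*4.02/0.01101726)^2
G = 880398.7707 (linear)
G = 10*log10(880398.7707) = 59.4468 dBi

59.4468 dBi


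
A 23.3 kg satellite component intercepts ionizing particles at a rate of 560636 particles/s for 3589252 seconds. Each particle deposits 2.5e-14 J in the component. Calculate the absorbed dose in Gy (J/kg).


Total energy deposited = rate * time * E_per
  = 560636 * 3589252 * 2.5e-14 = 0.0503066 J
Dose = E_total / mass = 0.0503066 / 23.3
Dose = 0.002159081 Gy

0.0022 Gy


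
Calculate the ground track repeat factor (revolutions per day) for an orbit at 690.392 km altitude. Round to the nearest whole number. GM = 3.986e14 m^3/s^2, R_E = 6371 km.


r = 7.061392e+06 m
T = 2*pi*sqrt(r^3/mu) = 5905.3644 s = 98.4227 min
revs/day = 1440 / 98.4227 = 14.6308
Rounded: 15 revolutions per day

15 revolutions per day


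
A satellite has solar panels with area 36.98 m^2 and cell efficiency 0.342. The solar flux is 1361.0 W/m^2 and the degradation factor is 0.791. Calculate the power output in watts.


P = area * eta * S * degradation
P = 36.98 * 0.342 * 1361.0 * 0.791
P = 13615.3127 W

13615.3127 W


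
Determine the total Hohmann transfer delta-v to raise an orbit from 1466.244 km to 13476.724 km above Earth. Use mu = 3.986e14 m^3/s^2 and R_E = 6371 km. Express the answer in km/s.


r1 = 7837.2440 km = 7.837244e+06 m
r2 = 19847.7240 km = 1.9847724e+07 m
dv1 = sqrt(mu/r1)*(sqrt(2*r2/(r1+r2)) - 1) = 1407.9565 m/s
dv2 = sqrt(mu/r2)*(1 - sqrt(2*r1/(r1+r2))) = 1109.3926 m/s
total dv = |dv1| + |dv2| = 1407.9565 + 1109.3926 = 2517.3491 m/s = 2.5173 km/s

2.5173 km/s


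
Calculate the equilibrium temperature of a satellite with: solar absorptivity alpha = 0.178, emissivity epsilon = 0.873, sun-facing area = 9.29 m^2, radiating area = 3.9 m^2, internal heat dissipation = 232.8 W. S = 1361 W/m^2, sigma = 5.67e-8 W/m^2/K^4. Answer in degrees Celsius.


Numerator = alpha*S*A_sun + Q_int = 0.178*1361*9.29 + 232.8 = 2483.3768 W
Denominator = eps*sigma*A_rad = 0.873*5.67e-8*3.9 = 1.9304649e-07 W/K^4
T^4 = 1.2864139e+10 K^4
T = 336.7791 K = 63.6291 C

63.6291 degrees Celsius


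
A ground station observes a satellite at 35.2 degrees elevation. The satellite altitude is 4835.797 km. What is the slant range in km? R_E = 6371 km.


h = 4835.797 km, el = 35.2 deg
d = -R_E*sin(el) + sqrt((R_E*sin(el))^2 + 2*R_E*h + h^2)
d = -6371.0000*sin(0.6143559) + sqrt((6371.0000*0.5764323)^2 + 2*6371.0000*4835.797 + 4835.797^2)
d = 6251.7398 km

6251.7398 km


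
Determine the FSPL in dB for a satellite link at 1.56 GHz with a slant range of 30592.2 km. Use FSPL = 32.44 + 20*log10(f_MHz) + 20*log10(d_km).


f = 1.56 GHz = 1560.0000 MHz
d = 30592.2 km
FSPL = 32.44 + 20*log10(1560.0000) + 20*log10(30592.2)
FSPL = 32.44 + 63.8625 + 89.7122
FSPL = 186.0147 dB

186.0147 dB


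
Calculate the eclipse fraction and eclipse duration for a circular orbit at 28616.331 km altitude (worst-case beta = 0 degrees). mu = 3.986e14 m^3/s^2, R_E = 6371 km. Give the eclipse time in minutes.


r = 34987.3310 km
T = 1085.4909 min
Eclipse fraction = arcsin(R_E/r)/pi = arcsin(6371.0000/34987.3310)/pi
= arcsin(0.1820945)/pi = 0.05828767
Eclipse duration = 0.05828767 * 1085.4909 = 63.2707 min

63.2707 minutes


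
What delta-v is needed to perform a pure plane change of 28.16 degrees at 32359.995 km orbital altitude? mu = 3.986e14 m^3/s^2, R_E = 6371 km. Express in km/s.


r = 38730.9950 km = 3.8730995e+07 m
V = sqrt(mu/r) = 3208.0366 m/s
di = 28.16 deg = 0.4914847 rad
dV = 2*V*sin(di/2) = 2*3208.0366*sin(0.2457424)
dV = 1560.8795 m/s = 1.5609 km/s

1.5609 km/s


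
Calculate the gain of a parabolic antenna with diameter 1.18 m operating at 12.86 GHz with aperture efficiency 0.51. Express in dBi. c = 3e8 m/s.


lambda = c/f = 3e8 / 1.286e+10 = 0.02332815 m
G = eta*(pi*D/lambda)^2 = 0.51*(pi*1.18/0.02332815)^2
G = 12878.7397 (linear)
G = 10*log10(12878.7397) = 41.0987 dBi

41.0987 dBi


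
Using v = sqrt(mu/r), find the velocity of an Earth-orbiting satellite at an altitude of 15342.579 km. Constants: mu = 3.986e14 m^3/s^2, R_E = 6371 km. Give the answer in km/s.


r = R_E + alt = 6371.0 + 15342.579 = 21713.5790 km = 2.1713579e+07 m
v = sqrt(mu/r) = sqrt(3.986e14 / 2.1713579e+07) = 4284.5276 m/s = 4.2845 km/s

4.2845 km/s


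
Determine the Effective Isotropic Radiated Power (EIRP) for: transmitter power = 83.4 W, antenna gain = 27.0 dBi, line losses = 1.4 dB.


Pt = 83.4 W = 19.2117 dBW
EIRP = Pt_dBW + Gt - losses = 19.2117 + 27.0 - 1.4 = 44.8117 dBW

44.8117 dBW


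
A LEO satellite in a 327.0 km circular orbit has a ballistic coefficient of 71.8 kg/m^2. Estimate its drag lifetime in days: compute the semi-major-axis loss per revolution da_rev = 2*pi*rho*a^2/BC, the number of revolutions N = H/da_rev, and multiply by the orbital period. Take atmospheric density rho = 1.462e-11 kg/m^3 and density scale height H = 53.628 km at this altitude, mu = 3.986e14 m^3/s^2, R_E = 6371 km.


a = R_E + alt = 6698.0000 km = 6.698e+06 m
da_rev = 2*pi*rho*a^2/BC = 2*pi*1.462e-11*(6.698e+06)^2/71.8 = 57.397514 m per revolution
N = H/da_rev = 53628.0000 m / 57.397514 m = 934.3262 revolutions
P = 2*pi*sqrt(a^3/mu) = 5455.4294 s
lifetime = N*P = 934.3262 * 5455.4294 = 5.0971505e+06 s = 58.9948 days

58.9948 days


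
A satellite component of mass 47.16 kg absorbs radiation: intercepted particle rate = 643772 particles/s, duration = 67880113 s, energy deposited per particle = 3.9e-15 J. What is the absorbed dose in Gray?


Total energy deposited = rate * time * E_per
  = 643772 * 67880113 * 3.9e-15 = 0.1704273 J
Dose = E_total / mass = 0.1704273 / 47.16
Dose = 0.003613811 Gy

0.0036 Gy


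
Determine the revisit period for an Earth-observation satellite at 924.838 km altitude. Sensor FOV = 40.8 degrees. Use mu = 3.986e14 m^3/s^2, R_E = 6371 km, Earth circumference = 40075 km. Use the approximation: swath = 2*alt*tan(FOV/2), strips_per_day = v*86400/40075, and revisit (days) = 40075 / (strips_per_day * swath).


swath = 2*924.838*tan(0.3560472) = 687.8883 km
v = sqrt(mu/r) = 7391.4740 m/s = 7.3915 km/s
strips/day = v*86400/40075 = 7.3915*86400/40075 = 15.9357
coverage/day = strips * swath = 15.9357 * 687.8883 = 10961.9853 km
revisit = 40075 / 10961.9853 = 3.6558 days

3.6558 days


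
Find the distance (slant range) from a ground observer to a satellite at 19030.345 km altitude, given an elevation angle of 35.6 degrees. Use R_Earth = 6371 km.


h = 19030.345 km, el = 35.6 deg
d = -R_E*sin(el) + sqrt((R_E*sin(el))^2 + 2*R_E*h + h^2)
d = -6371.0000*sin(0.6213372) + sqrt((6371.0000*0.582123)^2 + 2*6371.0000*19030.345 + 19030.345^2)
d = 21158.8072 km

21158.8072 km


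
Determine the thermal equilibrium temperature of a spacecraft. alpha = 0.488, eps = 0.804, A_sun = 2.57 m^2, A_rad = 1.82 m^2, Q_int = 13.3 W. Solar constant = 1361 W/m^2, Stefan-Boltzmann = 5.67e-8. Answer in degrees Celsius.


Numerator = alpha*S*A_sun + Q_int = 0.488*1361*2.57 + 13.3 = 1720.2118 W
Denominator = eps*sigma*A_rad = 0.804*5.67e-8*1.82 = 8.2967976e-08 W/K^4
T^4 = 2.0733443e+10 K^4
T = 379.4616 K = 106.3116 C

106.3116 degrees Celsius


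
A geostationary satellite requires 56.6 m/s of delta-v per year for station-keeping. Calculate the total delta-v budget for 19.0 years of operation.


dV = rate * years = 56.6 * 19.0
dV = 1075.4000 m/s

1075.4000 m/s


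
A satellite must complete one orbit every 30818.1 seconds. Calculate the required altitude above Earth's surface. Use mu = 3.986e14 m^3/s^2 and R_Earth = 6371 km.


T = 30818.1 s
r = (mu*T^2/(4*pi^2))^(1/3) = (3.986e14 * 30818.1^2 / (4*pi^2))^(1/3)
r = 2.1245311e+07 m = 21245.3110 km
alt = r - R_E = 21245.3110 - 6371 = 14874.3110 km

14874.3110 km


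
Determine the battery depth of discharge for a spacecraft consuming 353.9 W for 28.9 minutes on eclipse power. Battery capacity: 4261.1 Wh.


E_used = P * t / 60 = 353.9 * 28.9 / 60 = 170.4618 Wh
DOD = E_used / E_total * 100 = 170.4618 / 4261.1 * 100
DOD = 4.0004 %

4.0004 %


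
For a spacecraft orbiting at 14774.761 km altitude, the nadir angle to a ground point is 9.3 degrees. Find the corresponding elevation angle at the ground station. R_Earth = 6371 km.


r = R_E + alt = 21145.7610 km
Law of sines in the satellite / Earth-center / ground-point triangle:
  sin(nadir)/R_E = sin(90 + el)/r  =>  cos(el) = (r/R_E)*sin(nadir)
cos(el) = (21145.7610 / 6371.0000) * sin(9.3 deg) = 0.5363735
el = arccos(0.5363735) = 57.5629 deg
(Earth-central angle = 90 - nadir - el = 23.1371 deg)

57.5629 degrees


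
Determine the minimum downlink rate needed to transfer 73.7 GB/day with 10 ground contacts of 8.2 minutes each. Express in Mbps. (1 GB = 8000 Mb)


total contact time = 10 * 8.2 * 60 = 4920.0000 s
data = 73.7 GB = 589600.0000 Mb
rate = 589600.0000 / 4920.0000 = 119.8374 Mbps

119.8374 Mbps


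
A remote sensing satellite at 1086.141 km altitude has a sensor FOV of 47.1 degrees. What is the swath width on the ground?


FOV = 47.1 deg = 0.8220501 rad
swath = 2 * alt * tan(FOV/2) = 2 * 1086.141 * tan(0.411025)
swath = 2 * 1086.141 * 0.4358504
swath = 946.7900 km

946.7900 km


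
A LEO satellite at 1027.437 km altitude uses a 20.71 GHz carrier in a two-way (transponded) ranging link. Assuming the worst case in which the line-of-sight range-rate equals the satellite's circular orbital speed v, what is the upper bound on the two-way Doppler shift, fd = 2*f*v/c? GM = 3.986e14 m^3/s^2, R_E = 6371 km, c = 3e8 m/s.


r = 7.398437e+06 m
v = sqrt(mu/r) = 7340.0439 m/s (worst-case radial velocity)
f = 20.71 GHz = 2.071e+10 Hz
fd = 2*f*v/c = 2*2.071e+10*7340.0439/3.0e+08
fd = 1.0134154e+06 Hz

1.0134e+06 Hz


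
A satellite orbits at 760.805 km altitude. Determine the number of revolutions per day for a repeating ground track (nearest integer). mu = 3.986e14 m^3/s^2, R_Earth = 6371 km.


r = 7.131805e+06 m
T = 2*pi*sqrt(r^3/mu) = 5993.9127 s = 99.8985 min
revs/day = 1440 / 99.8985 = 14.4146
Rounded: 14 revolutions per day

14 revolutions per day


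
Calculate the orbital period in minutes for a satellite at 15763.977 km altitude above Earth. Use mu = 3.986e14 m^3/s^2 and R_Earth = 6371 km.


r = 22134.9770 km = 2.2134977e+07 m
T = 2*pi*sqrt(r^3/mu) = 2*pi*sqrt(1.0845192e+22 / 3.986e14)
T = 32774.0290 s = 546.2338 min

546.2338 minutes


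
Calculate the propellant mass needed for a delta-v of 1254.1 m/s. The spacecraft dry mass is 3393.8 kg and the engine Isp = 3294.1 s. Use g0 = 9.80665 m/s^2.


ve = Isp * g0 = 3294.1 * 9.80665 = 32304.085765 m/s
mass ratio = exp(dv/ve) = exp(1254.1/32304.085765) = 1.03958512
m_prop = m_dry * (mr - 1) = 3393.8 * (1.03958512 - 1)
m_prop = 134.3440 kg

134.3440 kg


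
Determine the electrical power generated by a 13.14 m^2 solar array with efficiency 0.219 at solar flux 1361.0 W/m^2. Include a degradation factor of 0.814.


P = area * eta * S * degradation
P = 13.14 * 0.219 * 1361.0 * 0.814
P = 3188.0271 W

3188.0271 W


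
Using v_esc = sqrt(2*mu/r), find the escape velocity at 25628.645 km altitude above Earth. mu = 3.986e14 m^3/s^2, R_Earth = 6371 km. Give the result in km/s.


r = 6371.0 + 25628.645 = 31999.6450 km = 3.1999645e+07 m
v_esc = sqrt(2*mu/r) = sqrt(2*3.986e14 / 3.1999645e+07)
v_esc = 4991.2700 m/s = 4.9913 km/s

4.9913 km/s


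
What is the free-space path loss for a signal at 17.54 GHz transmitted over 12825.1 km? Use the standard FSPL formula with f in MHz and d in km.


f = 17.54 GHz = 17540.0000 MHz
d = 12825.1 km
FSPL = 32.44 + 20*log10(17540.0000) + 20*log10(12825.1)
FSPL = 32.44 + 84.8806 + 82.1612
FSPL = 199.4818 dB

199.4818 dB


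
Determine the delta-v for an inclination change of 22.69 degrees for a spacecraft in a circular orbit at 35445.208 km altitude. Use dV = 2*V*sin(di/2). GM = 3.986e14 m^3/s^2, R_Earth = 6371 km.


r = 41816.2080 km = 4.1816208e+07 m
V = sqrt(mu/r) = 3087.4243 m/s
di = 22.69 deg = 0.3960152 rad
dV = 2*V*sin(di/2) = 2*3087.4243*sin(0.1980076)
dV = 1214.6931 m/s = 1.2147 km/s

1.2147 km/s


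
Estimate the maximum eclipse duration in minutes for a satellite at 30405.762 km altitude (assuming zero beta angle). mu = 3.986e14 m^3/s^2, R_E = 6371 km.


r = 36776.7620 km
T = 1169.8231 min
Eclipse fraction = arcsin(R_E/r)/pi = arcsin(6371.0000/36776.7620)/pi
= arcsin(0.1732344)/pi = 0.05542182
Eclipse duration = 0.05542182 * 1169.8231 = 64.8337 min

64.8337 minutes


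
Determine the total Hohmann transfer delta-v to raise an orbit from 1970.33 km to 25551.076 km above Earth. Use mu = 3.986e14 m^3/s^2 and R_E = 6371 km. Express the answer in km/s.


r1 = 8341.3300 km = 8.34133e+06 m
r2 = 31922.0760 km = 3.1922076e+07 m
dv1 = sqrt(mu/r1)*(sqrt(2*r2/(r1+r2)) - 1) = 1791.9977 m/s
dv2 = sqrt(mu/r2)*(1 - sqrt(2*r1/(r1+r2))) = 1259.0702 m/s
total dv = |dv1| + |dv2| = 1791.9977 + 1259.0702 = 3051.0679 m/s = 3.0511 km/s

3.0511 km/s


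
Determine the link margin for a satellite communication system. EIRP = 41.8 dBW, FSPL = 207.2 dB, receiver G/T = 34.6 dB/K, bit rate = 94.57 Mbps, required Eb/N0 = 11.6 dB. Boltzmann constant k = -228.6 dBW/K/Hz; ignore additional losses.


C/N0 = EIRP - FSPL + G/T - k = 41.8 - 207.2 + 34.6 - (-228.6)
C/N0 = 97.8000 dB-Hz
R_b = 94.57 Mbps = 9.457e+07 bps -> 10*log10(R_b) = 79.7575 dB-Hz
Eb/N0 = C/N0 - 10*log10(R_b) = 97.8000 - 79.7575 = 18.0425 dB
Margin = Eb/N0 - Eb/N0_req = 18.0425 - 11.6 = 6.4425 dB (link closes)

6.4425 dB


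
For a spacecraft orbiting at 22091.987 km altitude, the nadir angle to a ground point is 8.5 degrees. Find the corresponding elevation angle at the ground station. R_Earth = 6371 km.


r = R_E + alt = 28462.9870 km
Law of sines in the satellite / Earth-center / ground-point triangle:
  sin(nadir)/R_E = sin(90 + el)/r  =>  cos(el) = (r/R_E)*sin(nadir)
cos(el) = (28462.9870 / 6371.0000) * sin(8.5 deg) = 0.6603512
el = arccos(0.6603512) = 48.6733 deg
(Earth-central angle = 90 - nadir - el = 32.8267 deg)

48.6733 degrees


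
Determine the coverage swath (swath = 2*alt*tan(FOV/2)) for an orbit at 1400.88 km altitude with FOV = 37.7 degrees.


FOV = 37.7 deg = 0.6579891 rad
swath = 2 * alt * tan(FOV/2) = 2 * 1400.88 * tan(0.3289946)
swath = 2 * 1400.88 * 0.3414019
swath = 956.5261 km

956.5261 km


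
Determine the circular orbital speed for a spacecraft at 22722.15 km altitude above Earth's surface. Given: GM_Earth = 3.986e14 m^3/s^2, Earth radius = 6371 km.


r = R_E + alt = 6371.0 + 22722.15 = 29093.1500 km = 2.909315e+07 m
v = sqrt(mu/r) = sqrt(3.986e14 / 2.909315e+07) = 3701.4618 m/s = 3.7015 km/s

3.7015 km/s


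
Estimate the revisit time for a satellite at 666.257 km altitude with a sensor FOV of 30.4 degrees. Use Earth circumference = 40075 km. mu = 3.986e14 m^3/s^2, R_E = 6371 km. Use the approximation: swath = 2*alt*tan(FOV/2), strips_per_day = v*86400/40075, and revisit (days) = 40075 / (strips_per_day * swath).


swath = 2*666.257*tan(0.26529) = 362.0360 km
v = sqrt(mu/r) = 7526.0473 m/s = 7.5260 km/s
strips/day = v*86400/40075 = 7.5260*86400/40075 = 16.2258
coverage/day = strips * swath = 16.2258 * 362.0360 = 5874.3384 km
revisit = 40075 / 5874.3384 = 6.8220 days

6.8220 days


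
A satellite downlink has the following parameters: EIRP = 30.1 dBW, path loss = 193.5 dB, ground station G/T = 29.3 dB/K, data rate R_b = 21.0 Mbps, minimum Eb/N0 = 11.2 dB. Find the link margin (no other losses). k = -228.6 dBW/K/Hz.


C/N0 = EIRP - FSPL + G/T - k = 30.1 - 193.5 + 29.3 - (-228.6)
C/N0 = 94.5000 dB-Hz
R_b = 21.0 Mbps = 2.1e+07 bps -> 10*log10(R_b) = 73.2222 dB-Hz
Eb/N0 = C/N0 - 10*log10(R_b) = 94.5000 - 73.2222 = 21.2778 dB
Margin = Eb/N0 - Eb/N0_req = 21.2778 - 11.2 = 10.0778 dB (link closes)

10.0778 dB


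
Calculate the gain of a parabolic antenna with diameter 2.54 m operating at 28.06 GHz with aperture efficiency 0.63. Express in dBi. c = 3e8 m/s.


lambda = c/f = 3e8 / 2.806e+10 = 0.01069138 m
G = eta*(pi*D/lambda)^2 = 0.63*(pi*2.54/0.01069138)^2
G = 350946.2063 (linear)
G = 10*log10(350946.2063) = 55.4524 dBi

55.4524 dBi


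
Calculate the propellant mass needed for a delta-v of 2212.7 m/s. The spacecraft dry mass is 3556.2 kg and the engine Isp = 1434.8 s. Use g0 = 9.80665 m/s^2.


ve = Isp * g0 = 1434.8 * 9.80665 = 14070.581420 m/s
mass ratio = exp(dv/ve) = exp(2212.7/14070.581420) = 1.17029656
m_prop = m_dry * (mr - 1) = 3556.2 * (1.17029656 - 1)
m_prop = 605.6086 kg

605.6086 kg


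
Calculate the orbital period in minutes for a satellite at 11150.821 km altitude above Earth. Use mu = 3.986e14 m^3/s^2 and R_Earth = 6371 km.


r = 17521.8210 km = 1.7521821e+07 m
T = 2*pi*sqrt(r^3/mu) = 2*pi*sqrt(5.3794481e+21 / 3.986e14)
T = 23082.3531 s = 384.7059 min

384.7059 minutes


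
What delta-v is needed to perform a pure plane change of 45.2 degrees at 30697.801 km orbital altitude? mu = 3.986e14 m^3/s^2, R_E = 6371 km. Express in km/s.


r = 37068.8010 km = 3.7068801e+07 m
V = sqrt(mu/r) = 3279.1734 m/s
di = 45.2 deg = 0.7888888 rad
dV = 2*V*sin(di/2) = 2*3279.1734*sin(0.3944444)
dV = 2520.3420 m/s = 2.5203 km/s

2.5203 km/s


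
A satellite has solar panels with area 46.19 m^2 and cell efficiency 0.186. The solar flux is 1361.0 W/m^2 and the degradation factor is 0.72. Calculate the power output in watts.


P = area * eta * S * degradation
P = 46.19 * 0.186 * 1361.0 * 0.72
P = 8418.8259 W

8418.8259 W


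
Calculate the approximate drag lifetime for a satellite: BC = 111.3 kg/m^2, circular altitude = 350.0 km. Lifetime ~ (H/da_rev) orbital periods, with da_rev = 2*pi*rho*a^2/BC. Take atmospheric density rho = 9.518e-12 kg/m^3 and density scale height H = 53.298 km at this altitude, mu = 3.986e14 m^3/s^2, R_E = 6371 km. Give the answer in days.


a = R_E + alt = 6721.0000 km = 6.721e+06 m
da_rev = 2*pi*rho*a^2/BC = 2*pi*9.518e-12*(6.721e+06)^2/111.3 = 24.271588 m per revolution
N = H/da_rev = 53298.0000 m / 24.271588 m = 2195.9008 revolutions
P = 2*pi*sqrt(a^3/mu) = 5483.5532 s
lifetime = N*P = 2195.9008 * 5483.5532 = 1.2041339e+07 s = 139.3673 days

139.3673 days


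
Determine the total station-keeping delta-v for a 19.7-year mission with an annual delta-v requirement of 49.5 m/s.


dV = rate * years = 49.5 * 19.7
dV = 975.1500 m/s

975.1500 m/s


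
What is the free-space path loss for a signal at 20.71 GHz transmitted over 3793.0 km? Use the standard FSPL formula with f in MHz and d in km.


f = 20.71 GHz = 20710.0000 MHz
d = 3793.0 km
FSPL = 32.44 + 20*log10(20710.0000) + 20*log10(3793.0)
FSPL = 32.44 + 86.3236 + 71.5797
FSPL = 190.3433 dB

190.3433 dB


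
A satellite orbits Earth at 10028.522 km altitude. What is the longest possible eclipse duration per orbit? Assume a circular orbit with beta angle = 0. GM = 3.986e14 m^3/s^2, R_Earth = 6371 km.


r = 16399.5220 km
T = 348.3427 min
Eclipse fraction = arcsin(R_E/r)/pi = arcsin(6371.0000/16399.5220)/pi
= arcsin(0.3884869)/pi = 0.1270021
Eclipse duration = 0.1270021 * 348.3427 = 44.2403 min

44.2403 minutes


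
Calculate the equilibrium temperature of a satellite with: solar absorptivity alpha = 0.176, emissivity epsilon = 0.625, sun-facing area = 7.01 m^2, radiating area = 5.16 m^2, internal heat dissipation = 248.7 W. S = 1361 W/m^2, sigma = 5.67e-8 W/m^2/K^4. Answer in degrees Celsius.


Numerator = alpha*S*A_sun + Q_int = 0.176*1361*7.01 + 248.7 = 1927.8474 W
Denominator = eps*sigma*A_rad = 0.625*5.67e-8*5.16 = 1.828575e-07 W/K^4
T^4 = 1.0542895e+10 K^4
T = 320.4350 K = 47.2850 C

47.2850 degrees Celsius


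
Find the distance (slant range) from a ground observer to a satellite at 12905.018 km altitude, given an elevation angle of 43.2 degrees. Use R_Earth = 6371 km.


h = 12905.018 km, el = 43.2 deg
d = -R_E*sin(el) + sqrt((R_E*sin(el))^2 + 2*R_E*h + h^2)
d = -6371.0000*sin(0.7539822) + sqrt((6371.0000*0.6845471)^2 + 2*6371.0000*12905.018 + 12905.018^2)
d = 14346.9231 km

14346.9231 km


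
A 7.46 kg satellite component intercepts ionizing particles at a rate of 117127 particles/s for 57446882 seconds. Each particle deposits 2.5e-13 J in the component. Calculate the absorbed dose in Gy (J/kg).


Total energy deposited = rate * time * E_per
  = 117127 * 57446882 * 2.5e-13 = 1.6821 J
Dose = E_total / mass = 1.6821 / 7.46
Dose = 0.2254886 Gy

0.2255 Gy


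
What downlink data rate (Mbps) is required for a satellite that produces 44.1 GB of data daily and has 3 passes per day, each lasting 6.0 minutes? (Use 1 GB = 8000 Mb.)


total contact time = 3 * 6.0 * 60 = 1080.0000 s
data = 44.1 GB = 352800.0000 Mb
rate = 352800.0000 / 1080.0000 = 326.6667 Mbps

326.6667 Mbps


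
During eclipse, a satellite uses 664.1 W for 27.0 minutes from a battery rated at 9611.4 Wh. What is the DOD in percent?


E_used = P * t / 60 = 664.1 * 27.0 / 60 = 298.8450 Wh
DOD = E_used / E_total * 100 = 298.8450 / 9611.4 * 100
DOD = 3.1093 %

3.1093 %


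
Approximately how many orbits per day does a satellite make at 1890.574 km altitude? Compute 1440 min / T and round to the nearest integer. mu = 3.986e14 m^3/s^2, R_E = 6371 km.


r = 8.261574e+06 m
T = 2*pi*sqrt(r^3/mu) = 7473.1796 s = 124.5530 min
revs/day = 1440 / 124.5530 = 11.5613
Rounded: 12 revolutions per day

12 revolutions per day


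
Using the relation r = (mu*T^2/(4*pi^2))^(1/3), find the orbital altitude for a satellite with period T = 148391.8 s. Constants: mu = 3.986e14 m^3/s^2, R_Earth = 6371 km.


T = 148391.8 s
r = (mu*T^2/(4*pi^2))^(1/3) = (3.986e14 * 148391.8^2 / (4*pi^2))^(1/3)
r = 6.0580444e+07 m = 60580.4443 km
alt = r - R_E = 60580.4443 - 6371 = 54209.4443 km

54209.4443 km


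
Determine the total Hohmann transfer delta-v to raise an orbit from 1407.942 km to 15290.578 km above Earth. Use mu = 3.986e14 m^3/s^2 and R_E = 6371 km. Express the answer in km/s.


r1 = 7778.9420 km = 7.778942e+06 m
r2 = 21661.5780 km = 2.1661578e+07 m
dv1 = sqrt(mu/r1)*(sqrt(2*r2/(r1+r2)) - 1) = 1525.2425 m/s
dv2 = sqrt(mu/r2)*(1 - sqrt(2*r1/(r1+r2))) = 1171.3081 m/s
total dv = |dv1| + |dv2| = 1525.2425 + 1171.3081 = 2696.5506 m/s = 2.6966 km/s

2.6966 km/s


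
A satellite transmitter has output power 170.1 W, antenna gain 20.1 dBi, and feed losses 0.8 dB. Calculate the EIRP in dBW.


Pt = 170.1 W = 22.3070 dBW
EIRP = Pt_dBW + Gt - losses = 22.3070 + 20.1 - 0.8 = 41.6070 dBW

41.6070 dBW


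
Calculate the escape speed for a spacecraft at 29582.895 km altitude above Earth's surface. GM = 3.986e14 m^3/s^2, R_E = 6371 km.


r = 6371.0 + 29582.895 = 35953.8950 km = 3.5953895e+07 m
v_esc = sqrt(2*mu/r) = sqrt(2*3.986e14 / 3.5953895e+07)
v_esc = 4708.8046 m/s = 4.7088 km/s

4.7088 km/s


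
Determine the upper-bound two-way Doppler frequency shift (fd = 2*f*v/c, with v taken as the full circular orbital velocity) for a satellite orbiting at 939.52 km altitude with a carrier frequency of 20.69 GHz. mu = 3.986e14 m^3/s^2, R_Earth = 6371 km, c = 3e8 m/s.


r = 7.31052e+06 m
v = sqrt(mu/r) = 7384.0480 m/s (worst-case radial velocity)
f = 20.69 GHz = 2.069e+10 Hz
fd = 2*f*v/c = 2*2.069e+10*7384.0480/3.0e+08
fd = 1.0185064e+06 Hz

1.0185e+06 Hz


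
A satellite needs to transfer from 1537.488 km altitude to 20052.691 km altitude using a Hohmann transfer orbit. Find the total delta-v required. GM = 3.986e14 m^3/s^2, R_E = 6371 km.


r1 = 7908.4880 km = 7.908488e+06 m
r2 = 26423.6910 km = 2.6423691e+07 m
dv1 = sqrt(mu/r1)*(sqrt(2*r2/(r1+r2)) - 1) = 1708.7105 m/s
dv2 = sqrt(mu/r2)*(1 - sqrt(2*r1/(r1+r2))) = 1247.7067 m/s
total dv = |dv1| + |dv2| = 1708.7105 + 1247.7067 = 2956.4172 m/s = 2.9564 km/s

2.9564 km/s


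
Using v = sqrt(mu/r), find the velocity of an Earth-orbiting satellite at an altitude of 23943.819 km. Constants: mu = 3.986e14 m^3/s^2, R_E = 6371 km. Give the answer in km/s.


r = R_E + alt = 6371.0 + 23943.819 = 30314.8190 km = 3.0314819e+07 m
v = sqrt(mu/r) = sqrt(3.986e14 / 3.0314819e+07) = 3626.1115 m/s = 3.6261 km/s

3.6261 km/s


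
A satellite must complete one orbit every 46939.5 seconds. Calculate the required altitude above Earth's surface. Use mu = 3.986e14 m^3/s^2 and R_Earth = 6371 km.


T = 46939.5 s
r = (mu*T^2/(4*pi^2))^(1/3) = (3.986e14 * 46939.5^2 / (4*pi^2))^(1/3)
r = 2.8124501e+07 m = 28124.5010 km
alt = r - R_E = 28124.5010 - 6371 = 21753.5010 km

21753.5010 km


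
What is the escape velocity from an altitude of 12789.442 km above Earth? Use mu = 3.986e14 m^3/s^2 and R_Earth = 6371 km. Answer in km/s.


r = 6371.0 + 12789.442 = 19160.4420 km = 1.9160442e+07 m
v_esc = sqrt(2*mu/r) = sqrt(2*3.986e14 / 1.9160442e+07)
v_esc = 6450.3144 m/s = 6.4503 km/s

6.4503 km/s


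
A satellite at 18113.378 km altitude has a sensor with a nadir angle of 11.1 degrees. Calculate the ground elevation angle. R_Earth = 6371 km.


r = R_E + alt = 24484.3780 km
Law of sines in the satellite / Earth-center / ground-point triangle:
  sin(nadir)/R_E = sin(90 + el)/r  =>  cos(el) = (r/R_E)*sin(nadir)
cos(el) = (24484.3780 / 6371.0000) * sin(11.1 deg) = 0.7398808
el = arccos(0.7398808) = 42.2787 deg
(Earth-central angle = 90 - nadir - el = 36.6213 deg)

42.2787 degrees


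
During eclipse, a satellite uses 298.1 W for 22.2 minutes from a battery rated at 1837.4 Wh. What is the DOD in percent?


E_used = P * t / 60 = 298.1 * 22.2 / 60 = 110.2970 Wh
DOD = E_used / E_total * 100 = 110.2970 / 1837.4 * 100
DOD = 6.0029 %

6.0029 %


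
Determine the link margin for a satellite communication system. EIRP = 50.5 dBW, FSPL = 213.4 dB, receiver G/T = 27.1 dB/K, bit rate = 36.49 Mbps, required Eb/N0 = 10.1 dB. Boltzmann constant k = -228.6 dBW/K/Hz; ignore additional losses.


C/N0 = EIRP - FSPL + G/T - k = 50.5 - 213.4 + 27.1 - (-228.6)
C/N0 = 92.8000 dB-Hz
R_b = 36.49 Mbps = 3.649e+07 bps -> 10*log10(R_b) = 75.6217 dB-Hz
Eb/N0 = C/N0 - 10*log10(R_b) = 92.8000 - 75.6217 = 17.1783 dB
Margin = Eb/N0 - Eb/N0_req = 17.1783 - 10.1 = 7.0783 dB (link closes)

7.0783 dB


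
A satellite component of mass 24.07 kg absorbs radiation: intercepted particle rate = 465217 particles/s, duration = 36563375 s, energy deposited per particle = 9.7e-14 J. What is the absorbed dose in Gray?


Total energy deposited = rate * time * E_per
  = 465217 * 36563375 * 9.7e-14 = 1.6500 J
Dose = E_total / mass = 1.6500 / 24.07
Dose = 0.06854843 Gy

0.0685 Gy


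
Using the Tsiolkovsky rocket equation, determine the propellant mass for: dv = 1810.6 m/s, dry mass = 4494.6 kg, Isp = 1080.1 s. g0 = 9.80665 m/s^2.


ve = Isp * g0 = 1080.1 * 9.80665 = 10592.162665 m/s
mass ratio = exp(dv/ve) = exp(1810.6/10592.162665) = 1.18641684
m_prop = m_dry * (mr - 1) = 4494.6 * (1.18641684 - 1)
m_prop = 837.8691 kg

837.8691 kg


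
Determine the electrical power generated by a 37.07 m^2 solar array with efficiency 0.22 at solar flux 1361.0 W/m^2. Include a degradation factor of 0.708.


P = area * eta * S * degradation
P = 37.07 * 0.22 * 1361.0 * 0.708
P = 7858.4456 W

7858.4456 W


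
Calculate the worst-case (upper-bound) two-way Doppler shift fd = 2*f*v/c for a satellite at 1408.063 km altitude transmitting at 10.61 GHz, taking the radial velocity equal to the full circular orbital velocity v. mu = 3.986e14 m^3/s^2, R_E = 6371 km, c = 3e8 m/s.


r = 7.779063e+06 m
v = sqrt(mu/r) = 7158.2194 m/s (worst-case radial velocity)
f = 10.61 GHz = 1.061e+10 Hz
fd = 2*f*v/c = 2*1.061e+10*7158.2194/3.0e+08
fd = 506324.7159 Hz

506324.7159 Hz


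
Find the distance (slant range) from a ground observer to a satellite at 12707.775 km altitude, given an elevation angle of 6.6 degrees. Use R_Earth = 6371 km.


h = 12707.775 km, el = 6.6 deg
d = -R_E*sin(el) + sqrt((R_E*sin(el))^2 + 2*R_E*h + h^2)
d = -6371.0000*sin(0.1151917) + sqrt((6371.0000*0.1149372)^2 + 2*6371.0000*12707.775 + 12707.775^2)
d = 17266.2416 km

17266.2416 km


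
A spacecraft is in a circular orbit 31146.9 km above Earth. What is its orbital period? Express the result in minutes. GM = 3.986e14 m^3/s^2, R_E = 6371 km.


r = 37517.9000 km = 3.75179e+07 m
T = 2*pi*sqrt(r^3/mu) = 2*pi*sqrt(5.2809927e+22 / 3.986e14)
T = 72321.7628 s = 1205.3627 min

1205.3627 minutes


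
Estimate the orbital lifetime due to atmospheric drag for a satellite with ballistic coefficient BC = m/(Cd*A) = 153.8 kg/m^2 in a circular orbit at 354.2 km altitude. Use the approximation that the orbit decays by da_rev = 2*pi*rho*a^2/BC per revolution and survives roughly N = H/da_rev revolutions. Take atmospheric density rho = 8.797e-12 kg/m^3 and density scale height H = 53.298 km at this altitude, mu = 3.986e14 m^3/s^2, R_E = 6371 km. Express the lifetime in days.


a = R_E + alt = 6725.2000 km = 6.7252e+06 m
da_rev = 2*pi*rho*a^2/BC = 2*pi*8.797e-12*(6.7252e+06)^2/153.8 = 16.254310 m per revolution
N = H/da_rev = 53298.0000 m / 16.254310 m = 3279.0073 revolutions
P = 2*pi*sqrt(a^3/mu) = 5488.6941 s
lifetime = N*P = 3279.0073 * 5488.6941 = 1.7997468e+07 s = 208.3040 days

208.3040 days


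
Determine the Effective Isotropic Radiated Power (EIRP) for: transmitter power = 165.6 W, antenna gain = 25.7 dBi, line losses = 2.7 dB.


Pt = 165.6 W = 22.1906 dBW
EIRP = Pt_dBW + Gt - losses = 22.1906 + 25.7 - 2.7 = 45.1906 dBW

45.1906 dBW


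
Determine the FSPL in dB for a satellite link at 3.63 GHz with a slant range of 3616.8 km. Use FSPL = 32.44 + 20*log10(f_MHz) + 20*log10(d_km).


f = 3.63 GHz = 3630.0000 MHz
d = 3616.8 km
FSPL = 32.44 + 20*log10(3630.0000) + 20*log10(3616.8)
FSPL = 32.44 + 71.1981 + 71.1665
FSPL = 174.8046 dB

174.8046 dB


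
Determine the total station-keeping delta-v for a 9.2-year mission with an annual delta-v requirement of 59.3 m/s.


dV = rate * years = 59.3 * 9.2
dV = 545.5600 m/s

545.5600 m/s


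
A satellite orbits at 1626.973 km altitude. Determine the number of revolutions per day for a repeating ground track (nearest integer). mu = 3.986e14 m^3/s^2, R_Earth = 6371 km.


r = 7.997973e+06 m
T = 2*pi*sqrt(r^3/mu) = 7118.3792 s = 118.6397 min
revs/day = 1440 / 118.6397 = 12.1376
Rounded: 12 revolutions per day

12 revolutions per day


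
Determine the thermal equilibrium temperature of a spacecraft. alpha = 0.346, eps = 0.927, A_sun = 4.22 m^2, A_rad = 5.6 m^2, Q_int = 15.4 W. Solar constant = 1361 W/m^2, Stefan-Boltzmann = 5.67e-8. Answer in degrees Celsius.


Numerator = alpha*S*A_sun + Q_int = 0.346*1361*4.22 + 15.4 = 2002.6233 W
Denominator = eps*sigma*A_rad = 0.927*5.67e-8*5.6 = 2.9434104e-07 W/K^4
T^4 = 6.8037516e+09 K^4
T = 287.2018 K = 14.0518 C

14.0518 degrees Celsius


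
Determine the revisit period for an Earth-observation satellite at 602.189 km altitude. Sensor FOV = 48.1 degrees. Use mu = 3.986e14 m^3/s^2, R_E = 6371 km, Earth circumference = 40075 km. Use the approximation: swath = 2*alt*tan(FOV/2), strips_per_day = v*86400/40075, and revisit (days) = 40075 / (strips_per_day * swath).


swath = 2*602.189*tan(0.4197517) = 537.4835 km
v = sqrt(mu/r) = 7560.5420 m/s = 7.5605 km/s
strips/day = v*86400/40075 = 7.5605*86400/40075 = 16.3002
coverage/day = strips * swath = 16.3002 * 537.4835 = 8761.0925 km
revisit = 40075 / 8761.0925 = 4.5742 days

4.5742 days
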